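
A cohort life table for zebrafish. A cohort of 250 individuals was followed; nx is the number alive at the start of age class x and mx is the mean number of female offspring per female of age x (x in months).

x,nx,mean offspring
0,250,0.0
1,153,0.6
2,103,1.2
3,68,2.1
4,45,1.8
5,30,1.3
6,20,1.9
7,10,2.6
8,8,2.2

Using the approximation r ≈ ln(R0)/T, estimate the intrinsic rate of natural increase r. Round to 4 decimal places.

0.2456

lx = nx/n0 = nx/250: 1, 0.612, 0.412, 0.272, 0.18, 0.12, 0.08, 0.04, 0.032
R0 = Σ lx·mx = 0 + 0.3672 + 0.4944 + 0.5712 + 0.324 + 0.156 + 0.152 + 0.104 + 0.0704 = 2.2392
Σ x·lx·mx = 7.3488; T = 7.3488/2.2392 = 3.28189…
r ≈ ln(R0)/T = ln(2.2392)/3.28189… = 0.245627… → 0.2456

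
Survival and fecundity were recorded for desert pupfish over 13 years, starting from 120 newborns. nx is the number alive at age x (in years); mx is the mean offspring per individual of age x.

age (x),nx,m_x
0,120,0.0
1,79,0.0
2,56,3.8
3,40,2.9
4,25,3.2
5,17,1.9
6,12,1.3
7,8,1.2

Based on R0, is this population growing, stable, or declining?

growing

lx = nx/n0 = nx/120: 1, 0.65833…, 0.46667…, 0.33333…, 0.20833…, 0.14167…, 0.1, 0.06667…
R0 = Σ lx·mx = 0 + 0 + 1.773333… + 0.966667… + 0.666667… + 0.269167… + 0.13 + 0.08… = 3.885833…
R0 > 1, so the population is growing.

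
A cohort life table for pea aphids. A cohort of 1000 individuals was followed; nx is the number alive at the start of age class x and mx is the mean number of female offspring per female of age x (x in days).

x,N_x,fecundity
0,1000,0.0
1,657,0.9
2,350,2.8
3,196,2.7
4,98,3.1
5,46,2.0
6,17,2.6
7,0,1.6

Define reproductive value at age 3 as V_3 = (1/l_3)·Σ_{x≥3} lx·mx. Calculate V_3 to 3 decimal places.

lx = nx/n0 = nx/1000: 1, 0.657, 0.35, 0.196, 0.098, 0.046, 0.017, 0
lx·mx for x ≥ 3: 0.5292, 0.3038, 0.092, 0.0442, 0 → sum = 0.9692
V_3 = 0.9692 / l_3 = 0.9692 / 0.196 = 4.944898… → 4.945

4.945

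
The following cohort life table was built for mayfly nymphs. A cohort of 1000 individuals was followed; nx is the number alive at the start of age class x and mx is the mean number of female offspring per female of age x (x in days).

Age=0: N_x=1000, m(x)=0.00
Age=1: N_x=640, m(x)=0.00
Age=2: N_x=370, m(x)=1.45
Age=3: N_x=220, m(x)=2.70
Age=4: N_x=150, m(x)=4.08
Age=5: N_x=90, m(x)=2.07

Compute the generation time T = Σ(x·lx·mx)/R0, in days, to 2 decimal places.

lx = nx/n0 = nx/1000: 1, 0.64, 0.37, 0.22, 0.15, 0.09
lx·mx: 0, 0, 0.5365, 0.594, 0.612, 0.1863 → R0 = 1.9288
x·lx·mx: 0, 0, 1.073, 1.782, 2.448, 0.9315 → Σ = 6.2345
T = 6.2345 / 1.9288 = 3.232321… → 3.23

3.23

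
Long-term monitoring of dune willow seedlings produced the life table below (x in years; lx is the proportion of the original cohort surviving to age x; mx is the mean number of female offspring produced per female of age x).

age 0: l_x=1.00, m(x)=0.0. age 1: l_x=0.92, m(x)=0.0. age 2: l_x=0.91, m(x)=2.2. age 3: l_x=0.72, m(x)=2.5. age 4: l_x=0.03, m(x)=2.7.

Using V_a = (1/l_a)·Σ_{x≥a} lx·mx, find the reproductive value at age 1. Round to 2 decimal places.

lx·mx for x ≥ 1: 0, 2.002, 1.8, 0.081 → sum = 3.883
V_1 = 3.883 / l_1 = 3.883 / 0.92 = 4.220652… → 4.22

4.22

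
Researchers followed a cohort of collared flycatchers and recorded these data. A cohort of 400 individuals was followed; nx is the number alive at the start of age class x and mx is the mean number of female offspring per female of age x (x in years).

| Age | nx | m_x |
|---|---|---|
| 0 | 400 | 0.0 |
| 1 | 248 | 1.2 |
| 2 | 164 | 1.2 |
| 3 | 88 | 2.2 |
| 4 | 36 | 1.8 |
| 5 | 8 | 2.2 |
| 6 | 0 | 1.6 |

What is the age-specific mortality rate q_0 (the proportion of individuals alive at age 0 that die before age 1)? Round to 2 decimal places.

lx = nx/n0 = nx/400: 1, 0.62, 0.41, 0.22, 0.09, 0.02, 0
q_0 = (l_0 − l_1) / l_0 = (1 − 0.62) / 1
     = 0.38 / 1 = 0.38 → 0.38

0.38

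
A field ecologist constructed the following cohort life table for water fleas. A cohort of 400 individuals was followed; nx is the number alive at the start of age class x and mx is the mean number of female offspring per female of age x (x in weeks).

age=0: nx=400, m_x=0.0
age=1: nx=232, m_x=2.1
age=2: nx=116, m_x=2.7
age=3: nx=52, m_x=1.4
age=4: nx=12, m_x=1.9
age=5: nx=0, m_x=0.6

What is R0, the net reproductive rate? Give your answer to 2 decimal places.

2.24

lx = nx/n0 = nx/400: 1, 0.58, 0.29, 0.13, 0.03, 0
lx·mx by age: 0, 1.218, 0.783, 0.182, 0.057, 0
R0 = Σ lx·mx = 2.24 → 2.24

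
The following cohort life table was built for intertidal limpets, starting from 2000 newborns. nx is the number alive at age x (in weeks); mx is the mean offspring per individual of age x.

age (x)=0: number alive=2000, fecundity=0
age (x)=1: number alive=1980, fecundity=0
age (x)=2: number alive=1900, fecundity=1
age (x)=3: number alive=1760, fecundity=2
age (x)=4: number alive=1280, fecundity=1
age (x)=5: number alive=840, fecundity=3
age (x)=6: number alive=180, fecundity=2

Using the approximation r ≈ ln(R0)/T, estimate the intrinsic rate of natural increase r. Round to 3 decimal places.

0.438

lx = nx/n0 = nx/2000: 1, 0.99, 0.95, 0.88, 0.64, 0.42, 0.09
R0 = Σ lx·mx = 0 + 0 + 0.95 + 1.76 + 0.64 + 1.26 + 0.18 = 4.79
Σ x·lx·mx = 17.12; T = 17.12/4.79 = 3.57411…
r ≈ ln(R0)/T = ln(4.79)/3.57411… = 0.4383… → 0.438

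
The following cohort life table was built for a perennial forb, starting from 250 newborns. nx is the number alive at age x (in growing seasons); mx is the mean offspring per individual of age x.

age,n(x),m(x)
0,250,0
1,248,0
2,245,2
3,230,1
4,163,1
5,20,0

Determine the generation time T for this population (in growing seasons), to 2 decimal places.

2.63

lx = nx/n0 = nx/250: 1, 0.992, 0.98, 0.92, 0.652, 0.08
lx·mx: 0, 0, 1.96, 0.92, 0.652, 0 → R0 = 3.532
x·lx·mx: 0, 0, 3.92, 2.76, 2.608, 0 → Σ = 9.288
T = 9.288 / 3.532 = 2.629672… → 2.63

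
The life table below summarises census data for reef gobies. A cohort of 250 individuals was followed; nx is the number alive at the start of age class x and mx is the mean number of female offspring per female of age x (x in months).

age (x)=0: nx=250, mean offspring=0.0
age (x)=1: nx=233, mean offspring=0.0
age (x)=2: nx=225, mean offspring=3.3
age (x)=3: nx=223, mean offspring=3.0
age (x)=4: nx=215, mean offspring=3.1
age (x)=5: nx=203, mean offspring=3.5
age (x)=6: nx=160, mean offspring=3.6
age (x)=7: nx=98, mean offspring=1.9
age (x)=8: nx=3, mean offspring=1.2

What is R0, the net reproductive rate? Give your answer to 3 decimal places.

lx = nx/n0 = nx/250: 1, 0.932, 0.9, 0.892, 0.86, 0.812, 0.64, 0.392, 0.012
lx·mx by age: 0, 0, 2.97, 2.676, 2.666, 2.842, 2.304, 0.7448, 0.0144
R0 = Σ lx·mx = 14.2172 → 14.217

14.217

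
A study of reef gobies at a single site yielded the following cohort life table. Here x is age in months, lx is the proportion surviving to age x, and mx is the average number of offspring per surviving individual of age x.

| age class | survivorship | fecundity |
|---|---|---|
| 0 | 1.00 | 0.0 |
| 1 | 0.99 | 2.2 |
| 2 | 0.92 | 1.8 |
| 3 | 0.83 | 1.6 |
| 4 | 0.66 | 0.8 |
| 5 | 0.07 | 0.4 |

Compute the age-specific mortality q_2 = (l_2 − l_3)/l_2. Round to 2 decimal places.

q_2 = (l_2 − l_3) / l_2 = (0.92 − 0.83) / 0.92
     = 0.09 / 0.92 = 0.097826… → 0.10

0.10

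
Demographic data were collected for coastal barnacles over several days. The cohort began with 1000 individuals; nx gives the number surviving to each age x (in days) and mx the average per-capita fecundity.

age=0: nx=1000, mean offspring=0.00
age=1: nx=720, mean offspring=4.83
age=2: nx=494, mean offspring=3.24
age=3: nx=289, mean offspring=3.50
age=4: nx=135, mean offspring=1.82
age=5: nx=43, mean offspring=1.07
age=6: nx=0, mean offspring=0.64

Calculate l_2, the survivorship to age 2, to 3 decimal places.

0.494

l_2 = n_2/n_0 = 494/1000 = 0.494 → 0.494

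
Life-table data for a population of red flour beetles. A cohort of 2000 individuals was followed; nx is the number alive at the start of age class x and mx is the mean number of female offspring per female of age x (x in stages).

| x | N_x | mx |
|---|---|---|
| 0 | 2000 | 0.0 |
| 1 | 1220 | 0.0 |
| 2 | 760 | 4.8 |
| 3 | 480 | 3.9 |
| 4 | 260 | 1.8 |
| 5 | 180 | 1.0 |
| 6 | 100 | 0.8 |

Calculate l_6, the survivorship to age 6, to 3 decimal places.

l_6 = n_6/n_0 = 100/2000 = 0.05 → 0.050

0.050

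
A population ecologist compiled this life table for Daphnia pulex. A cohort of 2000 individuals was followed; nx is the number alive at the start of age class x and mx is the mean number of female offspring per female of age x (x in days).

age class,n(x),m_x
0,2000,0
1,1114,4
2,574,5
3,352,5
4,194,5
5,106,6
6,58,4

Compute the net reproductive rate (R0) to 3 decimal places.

lx = nx/n0 = nx/2000: 1, 0.557, 0.287, 0.176, 0.097, 0.053, 0.029
lx·mx by age: 0, 2.228, 1.435, 0.88, 0.485, 0.318, 0.116
R0 = Σ lx·mx = 5.462 → 5.462

5.462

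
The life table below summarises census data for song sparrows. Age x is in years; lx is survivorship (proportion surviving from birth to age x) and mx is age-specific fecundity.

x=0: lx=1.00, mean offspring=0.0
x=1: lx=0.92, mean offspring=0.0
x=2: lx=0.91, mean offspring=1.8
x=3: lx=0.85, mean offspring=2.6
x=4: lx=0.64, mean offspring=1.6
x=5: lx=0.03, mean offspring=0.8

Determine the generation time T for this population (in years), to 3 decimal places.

2.884

lx·mx: 0, 0, 1.638, 2.21, 1.024, 0.024 → R0 = 4.896
x·lx·mx: 0, 0, 3.276, 6.63, 4.096, 0.12 → Σ = 14.122
T = 14.122 / 4.896 = 2.884395… → 2.884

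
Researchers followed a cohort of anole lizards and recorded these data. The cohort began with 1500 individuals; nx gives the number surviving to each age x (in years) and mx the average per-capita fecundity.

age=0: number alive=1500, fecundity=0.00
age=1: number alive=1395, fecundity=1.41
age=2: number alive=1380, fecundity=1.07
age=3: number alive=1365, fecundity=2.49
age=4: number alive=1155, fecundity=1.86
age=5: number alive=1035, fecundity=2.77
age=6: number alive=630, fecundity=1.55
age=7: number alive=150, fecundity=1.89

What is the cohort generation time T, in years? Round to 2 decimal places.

lx = nx/n0 = nx/1500: 1, 0.93, 0.92, 0.91, 0.77, 0.69, 0.42, 0.1
lx·mx: 0, 1.3113, 0.9844, 2.2659, 1.4322, 1.9113, 0.651, 0.189 → R0 = 8.7451
x·lx·mx: 0, 1.3113, 1.9688, 6.7977, 5.7288, 9.5565, 3.906, 1.323 → Σ = 30.5921
T = 30.5921 / 8.7451 = 3.498199… → 3.50

3.50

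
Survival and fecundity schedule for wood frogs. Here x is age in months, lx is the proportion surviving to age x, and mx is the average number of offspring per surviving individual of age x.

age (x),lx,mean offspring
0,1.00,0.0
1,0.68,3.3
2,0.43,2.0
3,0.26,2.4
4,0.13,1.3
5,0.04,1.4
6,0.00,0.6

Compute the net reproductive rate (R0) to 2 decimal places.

3.95

lx·mx by age: 0, 2.244, 0.86, 0.624, 0.169, 0.056, 0
R0 = Σ lx·mx = 3.953 → 3.95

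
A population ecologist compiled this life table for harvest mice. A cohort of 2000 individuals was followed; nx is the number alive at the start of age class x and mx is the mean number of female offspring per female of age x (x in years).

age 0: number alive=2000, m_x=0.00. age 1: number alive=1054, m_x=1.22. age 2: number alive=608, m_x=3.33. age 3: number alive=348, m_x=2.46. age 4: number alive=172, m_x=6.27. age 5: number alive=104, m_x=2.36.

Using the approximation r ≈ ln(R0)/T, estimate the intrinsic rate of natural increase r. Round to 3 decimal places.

lx = nx/n0 = nx/2000: 1, 0.527, 0.304, 0.174, 0.086, 0.052
R0 = Σ lx·mx = 0 + 0.64294 + 1.01232 + 0.42804 + 0.53922 + 0.12272 = 2.74524
Σ x·lx·mx = 6.72218; T = 6.72218/2.74524 = 2.44867…
r ≈ ln(R0)/T = ln(2.74524)/2.44867… = 0.41242… → 0.412

0.412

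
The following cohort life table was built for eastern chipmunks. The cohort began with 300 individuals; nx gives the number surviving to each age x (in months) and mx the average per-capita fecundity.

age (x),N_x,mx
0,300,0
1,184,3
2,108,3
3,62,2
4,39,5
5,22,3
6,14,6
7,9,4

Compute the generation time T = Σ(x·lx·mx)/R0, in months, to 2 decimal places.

lx = nx/n0 = nx/300: 1, 0.61333…, 0.36, 0.20667…, 0.13, 0.07333…, 0.04667…, 0.03
lx·mx: 0, 1.84…, 1.08, 0.413333…, 0.65, 0.22…, 0.28…, 0.12 → R0 = 4.603333…
x·lx·mx: 0, 1.84…, 2.16, 1.24…, 2.6, 1.1…, 1.68…, 0.84 → Σ = 11.46…
T = 11.46… / 4.603333… = 2.4895… → 2.49

2.49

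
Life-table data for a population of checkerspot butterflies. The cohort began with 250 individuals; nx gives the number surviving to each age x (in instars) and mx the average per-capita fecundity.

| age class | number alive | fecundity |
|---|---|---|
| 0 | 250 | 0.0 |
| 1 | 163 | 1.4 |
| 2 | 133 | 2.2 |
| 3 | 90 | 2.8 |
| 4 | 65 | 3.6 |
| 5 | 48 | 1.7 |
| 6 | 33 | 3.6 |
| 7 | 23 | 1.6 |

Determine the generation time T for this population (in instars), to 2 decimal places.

lx = nx/n0 = nx/250: 1, 0.652, 0.532, 0.36, 0.26, 0.192, 0.132, 0.092
lx·mx: 0, 0.9128, 1.1704, 1.008, 0.936, 0.3264, 0.4752, 0.1472 → R0 = 4.976
x·lx·mx: 0, 0.9128, 2.3408, 3.024, 3.744, 1.632, 2.8512, 1.0304 → Σ = 15.5352
T = 15.5352 / 4.976 = 3.122026… → 3.12

3.12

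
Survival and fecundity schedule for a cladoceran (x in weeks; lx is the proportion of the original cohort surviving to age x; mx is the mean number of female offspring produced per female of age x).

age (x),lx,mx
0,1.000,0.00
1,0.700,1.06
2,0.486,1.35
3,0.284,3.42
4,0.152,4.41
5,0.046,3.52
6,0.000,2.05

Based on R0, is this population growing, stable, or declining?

growing

R0 = Σ lx·mx = 0 + 0.742 + 0.6561 + 0.97128 + 0.67032 + 0.16192 + 0 = 3.20162
R0 > 1, so the population is growing.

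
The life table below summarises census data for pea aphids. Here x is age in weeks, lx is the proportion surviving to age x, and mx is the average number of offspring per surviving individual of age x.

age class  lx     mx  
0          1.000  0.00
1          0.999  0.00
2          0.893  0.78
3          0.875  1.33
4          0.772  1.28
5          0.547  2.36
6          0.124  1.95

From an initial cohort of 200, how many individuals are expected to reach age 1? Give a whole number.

200

Expected survivors = N0 · l_1 = 200 × 0.999 = 199.8 → 200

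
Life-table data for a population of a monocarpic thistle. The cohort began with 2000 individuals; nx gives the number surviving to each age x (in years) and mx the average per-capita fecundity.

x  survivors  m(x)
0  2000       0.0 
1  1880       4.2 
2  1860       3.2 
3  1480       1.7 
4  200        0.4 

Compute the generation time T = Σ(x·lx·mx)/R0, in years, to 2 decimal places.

1.68

lx = nx/n0 = nx/2000: 1, 0.94, 0.93, 0.74, 0.1
lx·mx: 0, 3.948, 2.976, 1.258, 0.04 → R0 = 8.222
x·lx·mx: 0, 3.948, 5.952, 3.774, 0.16 → Σ = 13.834
T = 13.834 / 8.222 = 1.682559… → 1.68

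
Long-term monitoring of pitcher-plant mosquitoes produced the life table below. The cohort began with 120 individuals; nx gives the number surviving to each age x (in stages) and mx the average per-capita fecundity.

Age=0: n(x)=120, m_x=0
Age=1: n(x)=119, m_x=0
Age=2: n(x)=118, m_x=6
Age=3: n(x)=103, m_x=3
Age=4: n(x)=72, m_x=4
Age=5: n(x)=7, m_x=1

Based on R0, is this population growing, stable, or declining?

growing

lx = nx/n0 = nx/120: 1, 0.99167…, 0.98333…, 0.85833…, 0.6, 0.05833…
R0 = Σ lx·mx = 0 + 0 + 5.9… + 2.575… + 2.4 + 0.058333… = 10.933333…
R0 > 1, so the population is growing.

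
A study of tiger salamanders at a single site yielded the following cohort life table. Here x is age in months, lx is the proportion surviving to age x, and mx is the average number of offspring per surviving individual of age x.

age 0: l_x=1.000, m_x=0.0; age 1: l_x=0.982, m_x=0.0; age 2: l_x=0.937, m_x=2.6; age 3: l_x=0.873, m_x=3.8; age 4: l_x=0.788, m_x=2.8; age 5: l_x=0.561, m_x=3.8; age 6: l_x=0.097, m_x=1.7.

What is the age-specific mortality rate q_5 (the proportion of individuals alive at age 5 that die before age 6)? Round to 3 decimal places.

q_5 = (l_5 − l_6) / l_5 = (0.561 − 0.097) / 0.561
     = 0.464 / 0.561 = 0.827094… → 0.827

0.827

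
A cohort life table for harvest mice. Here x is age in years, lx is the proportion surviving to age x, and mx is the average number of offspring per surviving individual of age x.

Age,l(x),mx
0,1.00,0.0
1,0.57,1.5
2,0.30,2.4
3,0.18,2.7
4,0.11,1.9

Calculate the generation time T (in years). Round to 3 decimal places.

lx·mx: 0, 0.855, 0.72, 0.486, 0.209 → R0 = 2.27
x·lx·mx: 0, 0.855, 1.44, 1.458, 0.836 → Σ = 4.589
T = 4.589 / 2.27 = 2.021586… → 2.022

2.022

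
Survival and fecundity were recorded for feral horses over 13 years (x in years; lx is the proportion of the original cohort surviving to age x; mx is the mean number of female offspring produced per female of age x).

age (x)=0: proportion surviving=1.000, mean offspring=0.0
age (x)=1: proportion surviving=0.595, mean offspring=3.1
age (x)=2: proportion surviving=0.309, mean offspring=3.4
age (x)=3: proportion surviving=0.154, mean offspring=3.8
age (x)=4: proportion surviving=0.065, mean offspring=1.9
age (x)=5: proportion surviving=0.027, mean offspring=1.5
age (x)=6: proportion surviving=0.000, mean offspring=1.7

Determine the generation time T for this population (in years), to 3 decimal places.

1.756

lx·mx: 0, 1.8445, 1.0506, 0.5852, 0.1235, 0.0405, 0 → R0 = 3.6443
x·lx·mx: 0, 1.8445, 2.1012, 1.7556, 0.494, 0.2025, 0 → Σ = 6.3978
T = 6.3978 / 3.6443 = 1.755563… → 1.756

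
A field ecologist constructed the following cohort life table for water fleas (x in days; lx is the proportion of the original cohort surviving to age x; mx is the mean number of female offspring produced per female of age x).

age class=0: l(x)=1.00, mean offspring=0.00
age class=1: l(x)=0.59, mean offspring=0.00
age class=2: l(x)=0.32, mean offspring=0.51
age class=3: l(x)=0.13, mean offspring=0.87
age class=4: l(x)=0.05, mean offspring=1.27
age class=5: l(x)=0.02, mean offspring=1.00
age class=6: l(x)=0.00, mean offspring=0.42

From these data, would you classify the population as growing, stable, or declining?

R0 = Σ lx·mx = 0 + 0 + 0.1632 + 0.1131 + 0.0635 + 0.02 + 0 = 0.3598
R0 < 1, so the population is declining.

declining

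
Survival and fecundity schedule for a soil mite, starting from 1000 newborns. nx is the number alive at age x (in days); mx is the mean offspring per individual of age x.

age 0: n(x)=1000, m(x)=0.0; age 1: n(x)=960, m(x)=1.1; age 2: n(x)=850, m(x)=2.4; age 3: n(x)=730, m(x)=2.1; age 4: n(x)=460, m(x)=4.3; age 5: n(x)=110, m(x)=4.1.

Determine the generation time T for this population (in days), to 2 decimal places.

2.82

lx = nx/n0 = nx/1000: 1, 0.96, 0.85, 0.73, 0.46, 0.11
lx·mx: 0, 1.056, 2.04, 1.533, 1.978, 0.451 → R0 = 7.058
x·lx·mx: 0, 1.056, 4.08, 4.599, 7.912, 2.255 → Σ = 19.902
T = 19.902 / 7.058 = 2.819779… → 2.82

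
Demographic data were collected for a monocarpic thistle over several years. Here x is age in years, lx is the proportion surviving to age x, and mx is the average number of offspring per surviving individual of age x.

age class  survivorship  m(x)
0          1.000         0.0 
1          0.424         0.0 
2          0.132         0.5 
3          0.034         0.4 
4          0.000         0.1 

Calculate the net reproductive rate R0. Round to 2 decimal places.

0.08

lx·mx by age: 0, 0, 0.066, 0.0136, 0
R0 = Σ lx·mx = 0.0796 → 0.08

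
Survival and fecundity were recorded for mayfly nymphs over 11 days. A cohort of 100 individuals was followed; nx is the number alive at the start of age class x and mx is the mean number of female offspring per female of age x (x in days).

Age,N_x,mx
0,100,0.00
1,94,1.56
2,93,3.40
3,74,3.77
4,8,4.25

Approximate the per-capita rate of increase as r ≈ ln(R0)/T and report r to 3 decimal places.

0.907

lx = nx/n0 = nx/100: 1, 0.94, 0.93, 0.74, 0.08
R0 = Σ lx·mx = 0 + 1.4664 + 3.162 + 2.7898 + 0.34 = 7.7582
Σ x·lx·mx = 17.5198; T = 17.5198/7.7582 = 2.25823…
r ≈ ln(R0)/T = ln(7.7582)/2.25823… = 0.90724… → 0.907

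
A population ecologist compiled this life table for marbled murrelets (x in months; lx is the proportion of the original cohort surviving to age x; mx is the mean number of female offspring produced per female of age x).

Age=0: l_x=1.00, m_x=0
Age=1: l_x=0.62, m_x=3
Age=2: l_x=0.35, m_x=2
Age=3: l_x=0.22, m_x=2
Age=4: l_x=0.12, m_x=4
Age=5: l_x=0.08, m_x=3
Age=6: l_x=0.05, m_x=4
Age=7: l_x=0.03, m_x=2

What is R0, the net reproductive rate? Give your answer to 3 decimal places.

lx·mx by age: 0, 1.86, 0.7, 0.44, 0.48, 0.24, 0.2, 0.06
R0 = Σ lx·mx = 3.98 → 3.980

3.980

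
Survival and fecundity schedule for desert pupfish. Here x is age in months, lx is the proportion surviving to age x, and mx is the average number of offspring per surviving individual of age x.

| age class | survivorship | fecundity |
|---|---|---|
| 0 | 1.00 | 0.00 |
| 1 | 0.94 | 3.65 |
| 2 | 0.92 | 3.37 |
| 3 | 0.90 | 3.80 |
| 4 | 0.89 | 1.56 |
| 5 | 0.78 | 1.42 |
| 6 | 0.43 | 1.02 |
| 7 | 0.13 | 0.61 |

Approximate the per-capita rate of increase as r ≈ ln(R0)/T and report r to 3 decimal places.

R0 = Σ lx·mx = 0 + 3.431 + 3.1004 + 3.42 + 1.3884 + 1.1076 + 0.4386 + 0.0793 = 12.9653
Σ x·lx·mx = 34.1701; T = 34.1701/12.9653 = 2.6355…
r ≈ ln(R0)/T = ln(12.9653)/2.6355… = 0.97222… → 0.972

0.972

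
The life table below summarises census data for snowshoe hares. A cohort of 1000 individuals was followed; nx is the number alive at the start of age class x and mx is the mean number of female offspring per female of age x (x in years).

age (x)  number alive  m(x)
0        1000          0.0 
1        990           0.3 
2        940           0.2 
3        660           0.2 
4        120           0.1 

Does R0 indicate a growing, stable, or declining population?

declining

lx = nx/n0 = nx/1000: 1, 0.99, 0.94, 0.66, 0.12
R0 = Σ lx·mx = 0 + 0.297 + 0.188 + 0.132 + 0.012 = 0.629
R0 < 1, so the population is declining.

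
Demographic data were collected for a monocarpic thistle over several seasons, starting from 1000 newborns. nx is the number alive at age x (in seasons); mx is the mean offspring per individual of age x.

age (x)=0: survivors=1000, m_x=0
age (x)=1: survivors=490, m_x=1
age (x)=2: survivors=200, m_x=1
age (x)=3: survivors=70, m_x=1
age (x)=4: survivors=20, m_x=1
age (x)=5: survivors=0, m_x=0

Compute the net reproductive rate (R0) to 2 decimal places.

lx = nx/n0 = nx/1000: 1, 0.49, 0.2, 0.07, 0.02, 0
lx·mx by age: 0, 0.49, 0.2, 0.07, 0.02, 0
R0 = Σ lx·mx = 0.78 → 0.78

0.78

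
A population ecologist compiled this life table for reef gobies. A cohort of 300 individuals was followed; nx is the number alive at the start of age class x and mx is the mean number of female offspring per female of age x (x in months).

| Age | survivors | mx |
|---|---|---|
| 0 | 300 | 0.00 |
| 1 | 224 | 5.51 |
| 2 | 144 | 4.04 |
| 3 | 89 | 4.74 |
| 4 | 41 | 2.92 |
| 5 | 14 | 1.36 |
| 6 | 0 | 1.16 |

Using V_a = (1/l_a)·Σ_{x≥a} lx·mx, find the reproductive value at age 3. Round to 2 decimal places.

6.30

lx = nx/n0 = nx/300: 1, 0.74667…, 0.48, 0.29667…, 0.13667…, 0.04667…, 0
lx·mx for x ≥ 3: 1.4062…, 0.399067…, 0.063467…, 0 → sum = 1.868733…
V_3 = 1.868733… / l_3 = 1.868733… / 0.296667… = 6.299101… → 6.30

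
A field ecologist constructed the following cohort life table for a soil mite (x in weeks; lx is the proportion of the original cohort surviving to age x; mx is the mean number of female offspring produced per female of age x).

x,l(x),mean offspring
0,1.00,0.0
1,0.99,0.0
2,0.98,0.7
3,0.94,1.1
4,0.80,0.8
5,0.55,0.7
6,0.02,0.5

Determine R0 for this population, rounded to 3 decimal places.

lx·mx by age: 0, 0, 0.686, 1.034, 0.64, 0.385, 0.01
R0 = Σ lx·mx = 2.755 → 2.755

2.755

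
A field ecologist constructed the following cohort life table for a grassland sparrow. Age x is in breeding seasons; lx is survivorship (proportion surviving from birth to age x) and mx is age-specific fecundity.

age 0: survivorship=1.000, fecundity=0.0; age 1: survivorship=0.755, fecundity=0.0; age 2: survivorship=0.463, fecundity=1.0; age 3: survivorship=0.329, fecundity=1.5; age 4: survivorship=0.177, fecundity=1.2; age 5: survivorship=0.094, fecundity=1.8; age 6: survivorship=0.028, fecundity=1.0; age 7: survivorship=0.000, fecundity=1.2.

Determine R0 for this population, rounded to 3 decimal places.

1.366

lx·mx by age: 0, 0, 0.463, 0.4935, 0.2124, 0.1692, 0.028, 0
R0 = Σ lx·mx = 1.3661 → 1.366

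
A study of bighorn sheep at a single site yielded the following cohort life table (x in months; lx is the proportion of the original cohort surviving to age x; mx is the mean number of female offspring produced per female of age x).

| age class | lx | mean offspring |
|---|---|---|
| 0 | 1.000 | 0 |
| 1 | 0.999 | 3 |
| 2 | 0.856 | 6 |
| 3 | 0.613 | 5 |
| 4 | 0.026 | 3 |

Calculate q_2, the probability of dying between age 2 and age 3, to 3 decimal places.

q_2 = (l_2 − l_3) / l_2 = (0.856 − 0.613) / 0.856
     = 0.243 / 0.856 = 0.283879… → 0.284

0.284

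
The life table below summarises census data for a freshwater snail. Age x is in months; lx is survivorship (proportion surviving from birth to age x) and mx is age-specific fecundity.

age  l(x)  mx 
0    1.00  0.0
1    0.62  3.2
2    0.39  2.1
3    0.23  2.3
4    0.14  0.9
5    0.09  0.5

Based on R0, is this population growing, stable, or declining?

growing

R0 = Σ lx·mx = 0 + 1.984 + 0.819 + 0.529 + 0.126 + 0.045 = 3.503
R0 > 1, so the population is growing.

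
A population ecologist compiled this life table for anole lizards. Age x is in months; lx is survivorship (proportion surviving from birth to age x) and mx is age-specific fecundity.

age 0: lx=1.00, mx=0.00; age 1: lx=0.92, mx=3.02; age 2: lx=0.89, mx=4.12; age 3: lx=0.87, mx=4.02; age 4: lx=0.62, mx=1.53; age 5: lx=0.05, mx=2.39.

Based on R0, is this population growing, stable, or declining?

growing

R0 = Σ lx·mx = 0 + 2.7784 + 3.6668 + 3.4974 + 0.9486 + 0.1195 = 11.0107
R0 > 1, so the population is growing.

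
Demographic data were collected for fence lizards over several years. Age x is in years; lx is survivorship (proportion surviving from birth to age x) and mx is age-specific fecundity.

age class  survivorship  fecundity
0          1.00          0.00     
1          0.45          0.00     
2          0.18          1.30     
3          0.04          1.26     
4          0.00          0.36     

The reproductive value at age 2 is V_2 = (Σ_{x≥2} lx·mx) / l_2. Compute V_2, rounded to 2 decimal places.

1.58

lx·mx for x ≥ 2: 0.234, 0.0504, 0 → sum = 0.2844
V_2 = 0.2844 / l_2 = 0.2844 / 0.18 = 1.58 → 1.58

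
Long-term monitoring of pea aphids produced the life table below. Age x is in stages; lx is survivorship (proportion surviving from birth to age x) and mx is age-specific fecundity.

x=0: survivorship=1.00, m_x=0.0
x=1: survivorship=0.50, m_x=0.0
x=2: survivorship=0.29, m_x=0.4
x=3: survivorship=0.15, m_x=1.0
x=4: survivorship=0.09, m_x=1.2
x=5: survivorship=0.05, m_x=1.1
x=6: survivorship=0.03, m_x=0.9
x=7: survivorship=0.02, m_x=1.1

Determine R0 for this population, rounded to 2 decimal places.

0.48

lx·mx by age: 0, 0, 0.116, 0.15, 0.108, 0.055, 0.027, 0.022
R0 = Σ lx·mx = 0.478 → 0.48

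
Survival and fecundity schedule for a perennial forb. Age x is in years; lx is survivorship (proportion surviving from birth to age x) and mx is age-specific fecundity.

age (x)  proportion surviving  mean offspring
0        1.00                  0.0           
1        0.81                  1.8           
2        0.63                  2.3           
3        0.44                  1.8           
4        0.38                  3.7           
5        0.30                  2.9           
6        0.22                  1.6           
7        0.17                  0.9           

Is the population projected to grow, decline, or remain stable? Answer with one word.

R0 = Σ lx·mx = 0 + 1.458 + 1.449 + 0.792 + 1.406 + 0.87 + 0.352 + 0.153 = 6.48
R0 > 1, so the population is growing.

growing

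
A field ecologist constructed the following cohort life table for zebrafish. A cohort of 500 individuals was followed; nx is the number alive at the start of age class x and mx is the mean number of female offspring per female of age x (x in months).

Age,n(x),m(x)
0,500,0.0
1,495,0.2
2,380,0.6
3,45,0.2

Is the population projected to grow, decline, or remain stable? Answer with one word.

declining

lx = nx/n0 = nx/500: 1, 0.99, 0.76, 0.09
R0 = Σ lx·mx = 0 + 0.198 + 0.456 + 0.018 = 0.672
R0 < 1, so the population is declining.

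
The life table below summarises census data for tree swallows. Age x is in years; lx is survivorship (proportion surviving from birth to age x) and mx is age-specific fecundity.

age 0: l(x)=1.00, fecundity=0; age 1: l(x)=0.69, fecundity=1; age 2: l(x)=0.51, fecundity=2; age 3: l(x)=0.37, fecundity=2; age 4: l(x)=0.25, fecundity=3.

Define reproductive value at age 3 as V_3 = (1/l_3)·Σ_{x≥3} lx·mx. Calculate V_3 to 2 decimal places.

4.03

lx·mx for x ≥ 3: 0.74, 0.75 → sum = 1.49
V_3 = 1.49 / l_3 = 1.49 / 0.37 = 4.027027… → 4.03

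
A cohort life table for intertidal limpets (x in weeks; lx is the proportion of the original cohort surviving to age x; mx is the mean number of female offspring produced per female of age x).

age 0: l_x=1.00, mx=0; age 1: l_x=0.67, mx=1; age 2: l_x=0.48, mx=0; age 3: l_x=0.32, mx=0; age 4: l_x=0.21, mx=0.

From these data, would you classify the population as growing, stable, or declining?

R0 = Σ lx·mx = 0 + 0.67 + 0 + 0 + 0 = 0.67
R0 < 1, so the population is declining.

declining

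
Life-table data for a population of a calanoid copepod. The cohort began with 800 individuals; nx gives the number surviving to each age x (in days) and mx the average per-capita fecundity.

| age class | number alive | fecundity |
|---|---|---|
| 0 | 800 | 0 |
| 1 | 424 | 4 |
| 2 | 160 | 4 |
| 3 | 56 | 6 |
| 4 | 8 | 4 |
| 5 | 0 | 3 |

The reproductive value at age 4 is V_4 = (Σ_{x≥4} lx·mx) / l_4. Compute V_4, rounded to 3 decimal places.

4.000

lx = nx/n0 = nx/800: 1, 0.53, 0.2, 0.07, 0.01, 0
lx·mx for x ≥ 4: 0.04, 0 → sum = 0.04
V_4 = 0.04 / l_4 = 0.04 / 0.01 = 4 → 4.000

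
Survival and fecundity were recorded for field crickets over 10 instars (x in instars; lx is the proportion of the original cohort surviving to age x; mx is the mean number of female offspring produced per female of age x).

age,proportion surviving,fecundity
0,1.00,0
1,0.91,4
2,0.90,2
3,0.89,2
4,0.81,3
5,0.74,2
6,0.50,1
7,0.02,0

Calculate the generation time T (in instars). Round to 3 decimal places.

2.812

lx·mx: 0, 3.64, 1.8, 1.78, 2.43, 1.48, 0.5, 0 → R0 = 11.63
x·lx·mx: 0, 3.64, 3.6, 5.34, 9.72, 7.4, 3, 0 → Σ = 32.7
T = 32.7 / 11.63 = 2.811694… → 2.812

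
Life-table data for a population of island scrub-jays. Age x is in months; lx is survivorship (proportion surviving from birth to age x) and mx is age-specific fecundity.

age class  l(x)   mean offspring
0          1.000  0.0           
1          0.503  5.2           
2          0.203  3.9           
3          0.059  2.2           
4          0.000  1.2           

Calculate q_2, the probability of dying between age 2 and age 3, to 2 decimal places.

0.71

q_2 = (l_2 − l_3) / l_2 = (0.203 − 0.059) / 0.203
     = 0.144 / 0.203 = 0.70936… → 0.71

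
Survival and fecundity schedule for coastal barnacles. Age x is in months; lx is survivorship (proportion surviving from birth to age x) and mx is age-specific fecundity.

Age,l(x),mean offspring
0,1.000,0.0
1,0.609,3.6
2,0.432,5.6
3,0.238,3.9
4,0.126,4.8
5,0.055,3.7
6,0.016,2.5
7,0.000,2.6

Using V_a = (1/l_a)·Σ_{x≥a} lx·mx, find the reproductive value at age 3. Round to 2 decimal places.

7.46

lx·mx for x ≥ 3: 0.9282, 0.6048, 0.2035, 0.04, 0 → sum = 1.7765
V_3 = 1.7765 / l_3 = 1.7765 / 0.238 = 7.464286… → 7.46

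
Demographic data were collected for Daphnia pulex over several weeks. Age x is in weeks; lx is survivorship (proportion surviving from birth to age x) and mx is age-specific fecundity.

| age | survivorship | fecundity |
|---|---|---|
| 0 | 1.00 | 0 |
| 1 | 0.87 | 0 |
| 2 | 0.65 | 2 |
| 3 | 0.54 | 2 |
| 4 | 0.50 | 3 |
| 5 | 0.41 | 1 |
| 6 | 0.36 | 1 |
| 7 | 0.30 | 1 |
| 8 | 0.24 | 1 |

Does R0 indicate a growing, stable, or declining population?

R0 = Σ lx·mx = 0 + 0 + 1.3 + 1.08 + 1.5 + 0.41 + 0.36 + 0.3 + 0.24 = 5.19
R0 > 1, so the population is growing.

growing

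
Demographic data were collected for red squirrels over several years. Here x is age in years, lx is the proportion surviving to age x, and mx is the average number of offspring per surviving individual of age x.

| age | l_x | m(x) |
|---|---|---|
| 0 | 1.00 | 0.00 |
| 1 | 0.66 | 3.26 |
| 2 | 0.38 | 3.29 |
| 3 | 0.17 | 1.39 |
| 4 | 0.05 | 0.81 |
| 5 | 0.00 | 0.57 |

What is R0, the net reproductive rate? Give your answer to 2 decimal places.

3.68

lx·mx by age: 0, 2.1516, 1.2502, 0.2363, 0.0405, 0
R0 = Σ lx·mx = 3.6786 → 3.68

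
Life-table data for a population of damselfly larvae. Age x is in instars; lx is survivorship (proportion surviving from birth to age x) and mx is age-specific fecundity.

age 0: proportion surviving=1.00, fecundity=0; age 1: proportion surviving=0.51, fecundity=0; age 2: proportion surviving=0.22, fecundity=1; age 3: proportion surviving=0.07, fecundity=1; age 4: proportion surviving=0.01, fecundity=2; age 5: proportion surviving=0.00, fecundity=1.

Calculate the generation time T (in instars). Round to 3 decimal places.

lx·mx: 0, 0, 0.22, 0.07, 0.02, 0 → R0 = 0.31
x·lx·mx: 0, 0, 0.44, 0.21, 0.08, 0 → Σ = 0.73
T = 0.73 / 0.31 = 2.354839… → 2.355

2.355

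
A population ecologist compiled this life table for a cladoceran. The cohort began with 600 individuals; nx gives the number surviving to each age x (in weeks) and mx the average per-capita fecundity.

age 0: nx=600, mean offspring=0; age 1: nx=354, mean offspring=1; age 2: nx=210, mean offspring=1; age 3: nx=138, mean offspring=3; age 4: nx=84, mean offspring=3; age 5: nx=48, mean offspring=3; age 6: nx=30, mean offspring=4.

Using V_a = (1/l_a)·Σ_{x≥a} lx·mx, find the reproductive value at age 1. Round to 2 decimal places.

4.22

lx = nx/n0 = nx/600: 1, 0.59, 0.35, 0.23, 0.14, 0.08, 0.05
lx·mx for x ≥ 1: 0.59, 0.35, 0.69, 0.42, 0.24, 0.2 → sum = 2.49
V_1 = 2.49 / l_1 = 2.49 / 0.59 = 4.220339… → 4.22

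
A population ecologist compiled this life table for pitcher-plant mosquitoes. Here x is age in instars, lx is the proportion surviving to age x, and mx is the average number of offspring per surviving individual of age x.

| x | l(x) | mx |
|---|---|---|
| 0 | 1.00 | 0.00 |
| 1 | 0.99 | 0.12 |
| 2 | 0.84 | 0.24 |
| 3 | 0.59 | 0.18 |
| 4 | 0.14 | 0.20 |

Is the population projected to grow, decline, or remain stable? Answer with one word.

declining

R0 = Σ lx·mx = 0 + 0.1188 + 0.2016 + 0.1062 + 0.028 = 0.4546
R0 < 1, so the population is declining.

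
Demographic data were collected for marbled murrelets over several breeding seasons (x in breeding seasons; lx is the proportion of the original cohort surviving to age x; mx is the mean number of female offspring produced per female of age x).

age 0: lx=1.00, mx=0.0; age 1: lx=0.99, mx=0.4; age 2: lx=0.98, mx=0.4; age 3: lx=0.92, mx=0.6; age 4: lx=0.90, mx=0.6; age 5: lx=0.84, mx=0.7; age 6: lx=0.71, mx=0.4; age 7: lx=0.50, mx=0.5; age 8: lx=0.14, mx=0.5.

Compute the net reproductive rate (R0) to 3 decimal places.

lx·mx by age: 0, 0.396, 0.392, 0.552, 0.54, 0.588, 0.284, 0.25, 0.07
R0 = Σ lx·mx = 3.072 → 3.072

3.072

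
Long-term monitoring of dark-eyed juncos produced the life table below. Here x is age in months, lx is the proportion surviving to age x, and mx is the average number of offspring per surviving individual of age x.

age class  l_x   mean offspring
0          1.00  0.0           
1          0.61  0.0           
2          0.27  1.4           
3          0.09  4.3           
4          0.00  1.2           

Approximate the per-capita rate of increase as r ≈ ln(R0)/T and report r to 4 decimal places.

-0.1069

R0 = Σ lx·mx = 0 + 0 + 0.378 + 0.387 + 0 = 0.765
Σ x·lx·mx = 1.917; T = 1.917/0.765 = 2.50588…
r ≈ ln(R0)/T = ln(0.765)/2.50588… = -0.1069… → -0.1069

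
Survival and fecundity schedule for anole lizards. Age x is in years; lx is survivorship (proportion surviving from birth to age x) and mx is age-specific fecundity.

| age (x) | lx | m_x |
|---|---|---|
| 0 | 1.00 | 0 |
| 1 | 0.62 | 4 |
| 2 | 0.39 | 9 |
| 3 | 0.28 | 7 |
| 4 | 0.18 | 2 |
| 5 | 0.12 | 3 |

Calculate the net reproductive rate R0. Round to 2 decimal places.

lx·mx by age: 0, 2.48, 3.51, 1.96, 0.36, 0.36
R0 = Σ lx·mx = 8.67 → 8.67

8.67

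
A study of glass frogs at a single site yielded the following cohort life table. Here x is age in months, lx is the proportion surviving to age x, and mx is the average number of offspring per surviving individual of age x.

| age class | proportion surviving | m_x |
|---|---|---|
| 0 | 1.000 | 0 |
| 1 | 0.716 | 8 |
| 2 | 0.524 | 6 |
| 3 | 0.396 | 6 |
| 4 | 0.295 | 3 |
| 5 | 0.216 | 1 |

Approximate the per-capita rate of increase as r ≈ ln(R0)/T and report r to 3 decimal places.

R0 = Σ lx·mx = 0 + 5.728 + 3.144 + 2.376 + 0.885 + 0.216 = 12.349
Σ x·lx·mx = 23.764; T = 23.764/12.349 = 1.92437…
r ≈ ln(R0)/T = ln(12.349)/1.92437… = 1.30618… → 1.306

1.306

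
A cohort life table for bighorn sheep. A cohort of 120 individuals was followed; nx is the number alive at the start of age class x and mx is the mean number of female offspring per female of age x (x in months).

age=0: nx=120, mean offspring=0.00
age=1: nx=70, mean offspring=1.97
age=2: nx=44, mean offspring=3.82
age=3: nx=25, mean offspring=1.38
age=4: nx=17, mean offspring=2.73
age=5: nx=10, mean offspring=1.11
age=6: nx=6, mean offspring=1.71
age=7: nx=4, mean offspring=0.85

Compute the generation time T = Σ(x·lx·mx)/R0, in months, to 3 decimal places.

2.196

lx = nx/n0 = nx/120: 1, 0.58333…, 0.36667…, 0.20833…, 0.14167…, 0.08333…, 0.05, 0.03333…
lx·mx: 0, 1.149167…, 1.400667…, 0.2875…, 0.38675…, 0.0925…, 0.0855, 0.028333… → R0 = 3.430417…
x·lx·mx: 0, 1.149167…, 2.801333…, 0.8625…, 1.547…, 0.4625…, 0.513, 0.198333… → Σ = 7.533833…
T = 7.533833… / 3.430417… = 2.196186… → 2.196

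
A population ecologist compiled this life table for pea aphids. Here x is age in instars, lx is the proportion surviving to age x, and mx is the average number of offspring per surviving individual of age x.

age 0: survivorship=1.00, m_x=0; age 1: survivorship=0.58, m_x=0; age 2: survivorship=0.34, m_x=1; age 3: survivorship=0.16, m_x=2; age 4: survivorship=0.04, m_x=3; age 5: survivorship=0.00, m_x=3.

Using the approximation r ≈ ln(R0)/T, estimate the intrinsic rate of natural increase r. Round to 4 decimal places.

-0.0914

R0 = Σ lx·mx = 0 + 0 + 0.34 + 0.32 + 0.12 + 0 = 0.78
Σ x·lx·mx = 2.12; T = 2.12/0.78 = 2.71795…
r ≈ ln(R0)/T = ln(0.78)/2.71795… = -0.091415… → -0.0914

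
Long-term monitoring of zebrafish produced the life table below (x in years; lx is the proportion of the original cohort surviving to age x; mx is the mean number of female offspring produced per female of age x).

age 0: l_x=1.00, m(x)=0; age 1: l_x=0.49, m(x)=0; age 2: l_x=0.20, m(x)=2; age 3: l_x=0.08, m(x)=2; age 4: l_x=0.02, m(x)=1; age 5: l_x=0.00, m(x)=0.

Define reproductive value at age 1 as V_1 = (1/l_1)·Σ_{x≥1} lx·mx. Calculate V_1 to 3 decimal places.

1.184

lx·mx for x ≥ 1: 0, 0.4, 0.16, 0.02, 0 → sum = 0.58
V_1 = 0.58 / l_1 = 0.58 / 0.49 = 1.183673… → 1.184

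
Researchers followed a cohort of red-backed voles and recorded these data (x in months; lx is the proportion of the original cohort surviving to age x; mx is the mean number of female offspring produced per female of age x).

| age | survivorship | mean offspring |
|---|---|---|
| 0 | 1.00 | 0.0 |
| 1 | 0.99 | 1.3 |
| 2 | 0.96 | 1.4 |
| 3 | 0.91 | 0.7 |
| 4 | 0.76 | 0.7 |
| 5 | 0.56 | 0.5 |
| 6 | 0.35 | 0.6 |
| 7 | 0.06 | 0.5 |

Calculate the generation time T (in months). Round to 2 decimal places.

2.52

lx·mx: 0, 1.287, 1.344, 0.637, 0.532, 0.28, 0.21, 0.03 → R0 = 4.32
x·lx·mx: 0, 1.287, 2.688, 1.911, 2.128, 1.4, 1.26, 0.21 → Σ = 10.884
T = 10.884 / 4.32 = 2.519444… → 2.52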